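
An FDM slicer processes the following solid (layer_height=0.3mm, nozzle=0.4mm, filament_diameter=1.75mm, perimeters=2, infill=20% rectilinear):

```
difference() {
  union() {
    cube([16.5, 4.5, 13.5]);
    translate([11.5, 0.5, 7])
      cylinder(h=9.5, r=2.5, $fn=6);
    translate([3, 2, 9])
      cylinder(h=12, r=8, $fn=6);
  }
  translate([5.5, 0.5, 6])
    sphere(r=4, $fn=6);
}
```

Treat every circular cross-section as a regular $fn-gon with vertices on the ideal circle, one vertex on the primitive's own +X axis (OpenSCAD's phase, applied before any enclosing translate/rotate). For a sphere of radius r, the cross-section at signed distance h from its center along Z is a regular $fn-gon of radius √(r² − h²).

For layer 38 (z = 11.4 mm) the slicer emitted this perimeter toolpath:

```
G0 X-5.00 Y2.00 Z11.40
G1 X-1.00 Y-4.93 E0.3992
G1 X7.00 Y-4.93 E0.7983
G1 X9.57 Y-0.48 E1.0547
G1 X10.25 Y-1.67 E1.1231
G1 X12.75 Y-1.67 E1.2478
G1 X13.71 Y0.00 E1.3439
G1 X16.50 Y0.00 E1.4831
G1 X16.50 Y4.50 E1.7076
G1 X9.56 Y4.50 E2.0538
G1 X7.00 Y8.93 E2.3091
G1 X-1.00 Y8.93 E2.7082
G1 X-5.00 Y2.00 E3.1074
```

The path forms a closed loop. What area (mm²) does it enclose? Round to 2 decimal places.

Apply the shoelace formula to the sequence of (X, Y) vertices; enclosed area = 199.68 mm².

199.68 mm²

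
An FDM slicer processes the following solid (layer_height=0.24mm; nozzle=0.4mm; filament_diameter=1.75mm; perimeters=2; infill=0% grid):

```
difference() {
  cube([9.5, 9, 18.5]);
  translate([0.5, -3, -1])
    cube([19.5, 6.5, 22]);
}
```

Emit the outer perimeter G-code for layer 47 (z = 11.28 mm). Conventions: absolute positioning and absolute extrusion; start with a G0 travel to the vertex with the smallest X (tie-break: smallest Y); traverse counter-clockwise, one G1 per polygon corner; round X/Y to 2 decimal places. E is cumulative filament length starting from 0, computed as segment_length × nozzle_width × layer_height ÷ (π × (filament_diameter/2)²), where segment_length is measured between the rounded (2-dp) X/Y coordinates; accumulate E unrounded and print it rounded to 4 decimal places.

G0 X0.00 Y0.00 Z11.28
G1 X0.50 Y0.00 E0.0200
G1 X0.50 Y3.50 E0.1596
G1 X9.50 Y3.50 E0.5189
G1 X9.50 Y9.00 E0.7384
G1 X0.00 Y9.00 E1.1175
G1 X0.00 Y0.00 E1.4767

At z = 11.28 mm: the 9.5×9 cube contributes its full rectangle; the cube at (0.5, -3) is present — its section is the full 19.5×6.5 rectangle; Taking the first minus the rest: starting from the 9.5×9 cube, the 19.5×6.5 cube at (0.5, -3) partially overlaps it — only the 31.50 mm² overlap (of its 126.75 mm²) is removed, clipping the outline — 1 connected region. The outline is a single polygon with 6 vertices. Extrusion per mm of travel: 0.4 × 0.24 / (π × 0.875²) = 0.039912. Accumulating E over each segment gives final E = 1.4767.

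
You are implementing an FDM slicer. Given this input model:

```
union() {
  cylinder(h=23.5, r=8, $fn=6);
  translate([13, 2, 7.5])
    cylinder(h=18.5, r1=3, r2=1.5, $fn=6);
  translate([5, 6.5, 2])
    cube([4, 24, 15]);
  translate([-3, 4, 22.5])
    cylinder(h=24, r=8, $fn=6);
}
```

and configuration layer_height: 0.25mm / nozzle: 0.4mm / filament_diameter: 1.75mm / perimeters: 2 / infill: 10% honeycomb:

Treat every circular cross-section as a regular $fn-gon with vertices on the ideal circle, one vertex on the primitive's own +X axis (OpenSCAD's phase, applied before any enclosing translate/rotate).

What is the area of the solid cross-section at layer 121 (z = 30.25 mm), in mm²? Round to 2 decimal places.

166.28 mm²

At z = 30.25 mm: the cylinder is absent (z outside [0, 23.5]); the cone at (13, 2) is not intersected at this z (z outside [7.5, 26]); the cube at (5, 6.5) is absent (z outside [2, 17]); the r=8 cylinder at (-3, 4) contributes a regular 6-gon of circumradius 8 (area = (6/2)·8.000²·sin(360°/6) = 166.28 mm²); Merging all regions: only the r=8 cylinder at (-3, 4) is present, so the union is just that shape — area = 166.28 mm². Overall, the cross-section is a single solid region. Net area = 166.28 mm².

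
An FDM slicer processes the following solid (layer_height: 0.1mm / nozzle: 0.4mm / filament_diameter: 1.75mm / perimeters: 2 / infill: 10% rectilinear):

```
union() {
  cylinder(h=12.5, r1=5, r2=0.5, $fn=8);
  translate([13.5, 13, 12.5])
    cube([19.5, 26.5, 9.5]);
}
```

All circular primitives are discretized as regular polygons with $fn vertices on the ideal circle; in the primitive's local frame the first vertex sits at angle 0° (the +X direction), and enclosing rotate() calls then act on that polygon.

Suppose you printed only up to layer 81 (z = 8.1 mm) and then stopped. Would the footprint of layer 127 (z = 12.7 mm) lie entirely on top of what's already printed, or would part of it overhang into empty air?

Compare the two slices. At z = 8.1: the cone (r1=5→r2=0.5) has section circumradius 2.084 here — a regular 8-gon (area = (8/2)·2.084²·sin(360°/8) = 12.28 mm²); the cube at (13.5, 13) does not reach this height (z outside [12.5, 22]); Merging all regions: only the cone is present, so the union is just that shape — area = 12.28 mm². At z = 12.7: the cone does not reach this height (z outside [0, 12.5]); the cube at (13.5, 13) (footprint 19.5×26.5) is included at this height (area 516.75 mm²); Combining (union): only the 19.5×26.5 cube at (13.5, 13) is present, so the union is just that shape — area = 516.75 mm². Checking containment: at z = 12.7 the cross-section extends beyond the z = 8.1 cross-section by about 516.75 mm².

part overhangs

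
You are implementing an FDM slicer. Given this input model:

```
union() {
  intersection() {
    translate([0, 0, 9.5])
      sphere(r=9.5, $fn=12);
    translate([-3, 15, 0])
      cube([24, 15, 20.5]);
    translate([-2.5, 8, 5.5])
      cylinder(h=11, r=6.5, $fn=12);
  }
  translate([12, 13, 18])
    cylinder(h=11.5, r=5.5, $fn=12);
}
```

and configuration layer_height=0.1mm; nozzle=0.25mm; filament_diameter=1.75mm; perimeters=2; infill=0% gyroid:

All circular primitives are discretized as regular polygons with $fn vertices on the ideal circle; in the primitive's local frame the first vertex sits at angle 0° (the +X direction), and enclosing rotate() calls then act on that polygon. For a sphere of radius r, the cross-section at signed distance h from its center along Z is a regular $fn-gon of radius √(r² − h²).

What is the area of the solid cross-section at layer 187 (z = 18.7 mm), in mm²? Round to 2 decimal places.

90.75 mm²

At z = 18.7 mm: the sphere: section is a regular 12-gon, circumradius = √(r²−h²) = √(9.5²−9.2²) = 2.369 (area = (12/2)·2.369²·sin(360°/12) = 16.83 mm²); the cube at (-3, 15) (footprint 24×15) is included at this height (area 360.00 mm²); the cylinder at (-2.5, 8) does not reach this height (z outside [5.5, 16.5]); Keeping only the common overlap: at least one operand is absent at this height, so nothing remains; the r=5.5 cylinder at (12, 13) contributes a regular 12-gon of circumradius 5.5 (area = (12/2)·5.500²·sin(360°/12) = 90.75 mm²); Taking the union: only the r=5.5 cylinder at (12, 13) is present, so the union is just that shape — area = 90.75 mm². Overall, the cross-section is a single solid region. Net area = 90.75 mm².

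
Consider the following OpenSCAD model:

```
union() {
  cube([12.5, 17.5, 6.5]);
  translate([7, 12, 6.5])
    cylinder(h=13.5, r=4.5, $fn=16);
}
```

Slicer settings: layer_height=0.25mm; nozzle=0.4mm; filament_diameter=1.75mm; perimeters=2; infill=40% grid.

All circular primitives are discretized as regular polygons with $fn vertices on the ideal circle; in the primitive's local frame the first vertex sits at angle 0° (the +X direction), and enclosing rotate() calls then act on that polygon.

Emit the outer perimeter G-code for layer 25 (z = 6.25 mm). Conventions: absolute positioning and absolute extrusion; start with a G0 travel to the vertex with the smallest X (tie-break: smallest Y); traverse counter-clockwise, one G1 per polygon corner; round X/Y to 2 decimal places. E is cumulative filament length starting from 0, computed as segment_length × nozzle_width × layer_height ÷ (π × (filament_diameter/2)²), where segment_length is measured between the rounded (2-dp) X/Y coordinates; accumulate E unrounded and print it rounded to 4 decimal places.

At z = 6.25 mm: the cube is present — its section is the full 12.5×17.5 rectangle; the cylinder at (7, 12) is not intersected at this z (z outside [6.5, 20]); Taking the union: only the 12.5×17.5 cube is present, so the union is just that shape — 1 connected region. The outline is a single polygon with 4 vertices. Extrusion per mm of travel: 0.4 × 0.25 / (π × 0.875²) = 0.041575. Accumulating E over each segment gives final E = 2.4945.

G0 X0.00 Y0.00 Z6.25
G1 X12.50 Y0.00 E0.5197
G1 X12.50 Y17.50 E1.2473
G1 X0.00 Y17.50 E1.7669
G1 X0.00 Y0.00 E2.4945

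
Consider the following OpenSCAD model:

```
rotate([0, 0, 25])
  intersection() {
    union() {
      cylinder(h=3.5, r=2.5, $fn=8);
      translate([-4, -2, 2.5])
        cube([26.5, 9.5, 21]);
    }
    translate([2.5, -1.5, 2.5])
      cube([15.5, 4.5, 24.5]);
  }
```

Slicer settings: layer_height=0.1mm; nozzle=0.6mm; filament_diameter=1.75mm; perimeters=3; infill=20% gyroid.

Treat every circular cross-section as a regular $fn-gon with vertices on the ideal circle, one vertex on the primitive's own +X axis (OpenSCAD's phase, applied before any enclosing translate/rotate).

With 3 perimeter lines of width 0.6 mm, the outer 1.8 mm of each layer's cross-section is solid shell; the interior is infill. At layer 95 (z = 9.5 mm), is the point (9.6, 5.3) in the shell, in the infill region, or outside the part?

infill

At z = 9.5 mm: the cylinder is not intersected at this z (z outside [0, 3.5]); the cube at (-4, -2) is present — its section is the full 26.5×9.5 rectangle; Taking the union: only the 26.5×9.5 cube at (-4, -2) is present, so the union is just that shape — 1 connected region; the cube at (2.5, -1.5) is present — its section is the full 15.5×4.5 rectangle; After intersecting: the 15.5×4.5 cube at (2.5, -1.5) lies inside that combined region, so the common part is the 15.5×4.5 cube at (2.5, -1.5) itself — 1 connected region; (whole slice rotated 25° about Z — lengths, areas and connectivity unchanged). Overall, the cross-section is a single solid region. Undo the 25° rotation: the query point maps to (10.940, 0.746) in the un-rotated model frame. The nearest boundary edge runs (18.00, -1.50)→(2.50, -1.50); distance from the point to it = 2.25 mm. The point is inside the cross-section and 2.25 mm from the nearest boundary — more than the 1.8 mm shell width (3 × 0.6), so it's in the infill interior.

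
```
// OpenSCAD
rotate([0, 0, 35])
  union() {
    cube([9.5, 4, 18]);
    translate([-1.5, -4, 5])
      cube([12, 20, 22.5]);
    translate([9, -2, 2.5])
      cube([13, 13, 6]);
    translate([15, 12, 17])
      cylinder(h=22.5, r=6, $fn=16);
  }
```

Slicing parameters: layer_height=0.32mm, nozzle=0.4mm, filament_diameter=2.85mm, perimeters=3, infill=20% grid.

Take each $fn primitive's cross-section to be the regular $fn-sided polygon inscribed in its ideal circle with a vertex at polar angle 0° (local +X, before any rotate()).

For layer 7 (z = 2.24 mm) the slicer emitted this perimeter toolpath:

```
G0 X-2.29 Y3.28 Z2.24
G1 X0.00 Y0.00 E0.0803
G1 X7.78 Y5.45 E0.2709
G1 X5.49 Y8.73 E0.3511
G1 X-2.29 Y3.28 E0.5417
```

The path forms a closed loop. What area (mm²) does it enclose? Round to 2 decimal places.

Apply the shoelace formula to the sequence of (X, Y) vertices; enclosed area = 38.00 mm².

38.00 mm²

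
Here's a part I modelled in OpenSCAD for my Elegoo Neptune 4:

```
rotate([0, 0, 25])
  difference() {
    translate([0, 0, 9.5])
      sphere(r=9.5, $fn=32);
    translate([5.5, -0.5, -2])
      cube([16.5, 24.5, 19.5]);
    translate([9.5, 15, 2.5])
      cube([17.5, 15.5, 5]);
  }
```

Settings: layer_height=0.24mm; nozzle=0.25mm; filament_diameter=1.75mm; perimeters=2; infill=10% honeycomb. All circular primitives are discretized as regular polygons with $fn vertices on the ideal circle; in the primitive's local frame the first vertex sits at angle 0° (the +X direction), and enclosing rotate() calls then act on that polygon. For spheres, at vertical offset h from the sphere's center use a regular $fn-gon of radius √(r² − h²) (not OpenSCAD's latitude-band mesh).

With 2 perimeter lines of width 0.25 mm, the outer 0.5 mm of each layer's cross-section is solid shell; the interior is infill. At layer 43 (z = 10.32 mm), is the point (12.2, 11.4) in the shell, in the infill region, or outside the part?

At z = 10.32 mm: the r=9.5 sphere slices to a regular 32-gon of circumradius 9.465 (√(r²−h²) with h=0.82 from center); the cube at (5.5, -0.5) (footprint 16.5×24.5) is included at this height; the cube at (9.5, 15) is absent (z outside [2.5, 7.5]); Subtracting the remaining from the first: starting from the r=9.5 sphere, the 16.5×24.5 cube at (5.5, -0.5) partially overlaps it — only the 23.09 mm² overlap (of its 404.25 mm²) is removed, clipping the outline — 1 connected region; (whole slice rotated 25° about Z — lengths, areas and connectivity unchanged). Overall, the cross-section is a single solid region. Undo the 25° rotation: the query point maps to (15.875, 5.176) in the un-rotated model frame. The nearest boundary edge runs (5.50, -0.50)→(9.42, -0.50); distance from the point to it = 8.60 mm. The point is not inside any of the regions above, so it lies outside the cross-section (8.60 mm from the nearest boundary).

outside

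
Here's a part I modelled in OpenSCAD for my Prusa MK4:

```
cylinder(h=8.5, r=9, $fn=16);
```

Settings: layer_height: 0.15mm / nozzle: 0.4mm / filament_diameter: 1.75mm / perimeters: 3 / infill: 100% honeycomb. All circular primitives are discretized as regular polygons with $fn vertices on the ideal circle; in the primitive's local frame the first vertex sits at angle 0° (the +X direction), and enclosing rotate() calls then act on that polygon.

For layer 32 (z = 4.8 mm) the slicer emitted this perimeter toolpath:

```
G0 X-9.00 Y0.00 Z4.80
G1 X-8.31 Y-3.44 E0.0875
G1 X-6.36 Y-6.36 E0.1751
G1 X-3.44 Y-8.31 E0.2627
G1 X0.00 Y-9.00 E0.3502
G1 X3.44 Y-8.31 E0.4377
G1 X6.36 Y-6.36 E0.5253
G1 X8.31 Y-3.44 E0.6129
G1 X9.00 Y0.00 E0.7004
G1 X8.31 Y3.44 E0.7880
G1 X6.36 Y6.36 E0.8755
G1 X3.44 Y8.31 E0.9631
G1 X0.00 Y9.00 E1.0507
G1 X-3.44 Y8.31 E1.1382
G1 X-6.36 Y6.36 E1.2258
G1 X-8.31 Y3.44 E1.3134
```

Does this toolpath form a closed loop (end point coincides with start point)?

Start point (G0): (-9.00, 0.00). End point (last G1): the path does not return to the start — open.

no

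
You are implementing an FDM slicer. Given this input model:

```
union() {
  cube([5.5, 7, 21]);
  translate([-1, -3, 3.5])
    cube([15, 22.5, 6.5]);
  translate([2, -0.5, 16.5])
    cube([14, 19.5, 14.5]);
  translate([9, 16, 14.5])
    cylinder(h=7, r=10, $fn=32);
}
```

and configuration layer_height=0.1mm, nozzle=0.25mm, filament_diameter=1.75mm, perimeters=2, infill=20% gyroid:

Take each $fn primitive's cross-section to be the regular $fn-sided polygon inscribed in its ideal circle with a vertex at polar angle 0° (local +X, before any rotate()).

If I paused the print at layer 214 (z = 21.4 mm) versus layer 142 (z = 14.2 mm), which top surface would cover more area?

Layer 214 (z = 21.4): the cube is absent (z outside [0, 21]); the cube at (-1, -3) is absent (z outside [3.5, 10]); the cube at (2, -0.5) (footprint 14×19.5) is included at this height (area 273.00 mm²); the r=10 cylinder at (9, 16) gives a regular 32-gon of circumradius 10 (constant along its height) (area = (32/2)·10.000²·sin(360°/32) = 312.14 mm²); Combining (union): the regions partially overlap — summed areas 585.14 mm² minus the doubly-counted overlap 169.03 mm² gives 416.12 mm² — area = 416.12 mm². So its area = 416.12 mm². Layer 142 (z = 14.2): the cube (footprint 5.5×7) is included at this height (area 38.50 mm²); the cube at (-1, -3) does not reach this height (z outside [3.5, 10]); the cube at (2, -0.5) is absent (z outside [16.5, 31]); the cylinder at (9, 16) does not reach this height (z outside [14.5, 21.5]); Combining (union): only the 5.5×7 cube is present, so the union is just that shape — area = 38.50 mm². So its area = 38.50 mm². Layer 214 is larger (416.12 vs 38.50 mm²).

layer 214 (z = 21.4 mm)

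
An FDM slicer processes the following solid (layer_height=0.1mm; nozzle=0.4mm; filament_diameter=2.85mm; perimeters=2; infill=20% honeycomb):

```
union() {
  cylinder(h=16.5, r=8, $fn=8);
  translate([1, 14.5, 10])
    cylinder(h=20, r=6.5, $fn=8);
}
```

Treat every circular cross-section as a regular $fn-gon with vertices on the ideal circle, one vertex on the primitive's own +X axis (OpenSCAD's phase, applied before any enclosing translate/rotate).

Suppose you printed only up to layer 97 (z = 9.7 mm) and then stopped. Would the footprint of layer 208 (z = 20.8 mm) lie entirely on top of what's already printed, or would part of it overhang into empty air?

Compare the two slices. At z = 9.7: the r=8 cylinder gives a regular 8-gon of circumradius 8 (constant along its height) (area = (8/2)·8.000²·sin(360°/8) = 181.02 mm²); the cylinder at (1, 14.5) does not reach this height (z outside [10, 30]); Taking the union: only the r=8 cylinder is present, so the union is just that shape — area = 181.02 mm². At z = 20.8: the cylinder does not reach this height (z outside [0, 16.5]); the r=6.5 cylinder at (1, 14.5) contributes a regular 8-gon of circumradius 6.5 (area = (8/2)·6.500²·sin(360°/8) = 119.50 mm²); Taking the union: only the r=6.5 cylinder at (1, 14.5) is present, so the union is just that shape — area = 119.50 mm². Checking containment: at z = 20.8 the cross-section extends beyond the z = 9.7 cross-section by about 119.50 mm².

part overhangs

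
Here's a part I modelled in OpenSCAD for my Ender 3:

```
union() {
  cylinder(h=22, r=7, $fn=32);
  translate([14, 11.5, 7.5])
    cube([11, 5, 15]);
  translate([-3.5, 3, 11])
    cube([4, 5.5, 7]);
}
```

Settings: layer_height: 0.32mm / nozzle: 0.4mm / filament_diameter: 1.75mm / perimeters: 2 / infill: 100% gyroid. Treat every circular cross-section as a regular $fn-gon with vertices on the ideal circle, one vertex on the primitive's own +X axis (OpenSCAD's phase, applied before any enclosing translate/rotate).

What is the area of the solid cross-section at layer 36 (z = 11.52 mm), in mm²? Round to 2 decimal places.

At z = 11.52 mm: the r=7 cylinder contributes a regular 32-gon of circumradius 7 (area = (32/2)·7.000²·sin(360°/32) = 152.95 mm²); the 11×5 cube at (14, 11.5) contributes its full rectangle (area 55.00 mm²); the 4×5.5 cube at (-3.5, 3) contributes its full rectangle (area 22.00 mm²); Taking the union: the regions partially overlap — summed areas 229.95 mm² minus the doubly-counted overlap 14.84 mm² gives 215.11 mm² — area = 215.11 mm². Overall, the cross-section has 2 separate islands. Net area = 215.11 mm².

215.11 mm²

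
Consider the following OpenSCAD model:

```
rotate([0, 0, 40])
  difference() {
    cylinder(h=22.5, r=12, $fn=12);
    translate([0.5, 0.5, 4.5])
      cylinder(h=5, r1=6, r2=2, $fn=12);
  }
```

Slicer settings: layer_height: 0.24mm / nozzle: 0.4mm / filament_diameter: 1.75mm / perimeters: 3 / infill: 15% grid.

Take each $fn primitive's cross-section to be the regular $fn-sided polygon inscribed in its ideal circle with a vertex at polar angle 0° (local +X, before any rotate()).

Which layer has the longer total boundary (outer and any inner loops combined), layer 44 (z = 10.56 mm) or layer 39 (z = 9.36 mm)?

layer 39 (z = 9.36 mm)

Layer 44 (z = 10.56): the r=12 cylinder gives a regular 12-gon of circumradius 12 (constant along its height) (perimeter = 2·12·12.000·sin(180°/12) = 74.54 mm); the cone at (0.5, 0.5) is not intersected at this z (z outside [4.5, 9.5]); Subtracting the remaining from the first: none of the subtracted shapes is present at this height, so the r=12 cylinder is unchanged — boundary = 74.54 mm; (whole slice rotated 40° about Z — lengths, areas and connectivity unchanged). So its perimeter = 74.54 mm. Layer 39 (z = 9.36): the r=12 cylinder gives a regular 12-gon of circumradius 12 (constant along its height) (perimeter = 2·12·12.000·sin(180°/12) = 74.54 mm); the cone at (0.5, 0.5) (r1=6→r2=2) has section circumradius 2.112 here — a regular 12-gon (perimeter = 2·12·2.112·sin(180°/12) = 13.12 mm); Subtracting the remaining from the first: starting from the r=12 cylinder, the cone at (0.5, 0.5) lies wholly inside it (removes its full 13.38 mm² and its 13.12 mm outline becomes a hole wall) — boundary (outer + 1 inner loop) = 87.66 mm; (whole slice rotated 40° about Z — lengths, areas and connectivity unchanged). So its perimeter = 87.66 mm. Layer 39 is larger (87.66 vs 74.54 mm).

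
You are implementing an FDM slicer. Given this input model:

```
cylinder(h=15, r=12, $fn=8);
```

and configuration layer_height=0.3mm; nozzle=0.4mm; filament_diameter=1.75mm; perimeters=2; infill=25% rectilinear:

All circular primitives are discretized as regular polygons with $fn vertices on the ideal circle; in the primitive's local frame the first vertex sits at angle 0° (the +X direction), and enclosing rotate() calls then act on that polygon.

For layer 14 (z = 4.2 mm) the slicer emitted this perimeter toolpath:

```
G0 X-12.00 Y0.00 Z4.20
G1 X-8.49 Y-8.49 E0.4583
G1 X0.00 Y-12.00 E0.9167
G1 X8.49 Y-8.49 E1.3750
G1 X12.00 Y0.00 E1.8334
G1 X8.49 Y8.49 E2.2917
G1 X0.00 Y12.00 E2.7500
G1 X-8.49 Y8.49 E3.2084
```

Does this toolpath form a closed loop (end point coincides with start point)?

Start point (G0): (-12.00, 0.00). End point (last G1): the path does not return to the start — open.

no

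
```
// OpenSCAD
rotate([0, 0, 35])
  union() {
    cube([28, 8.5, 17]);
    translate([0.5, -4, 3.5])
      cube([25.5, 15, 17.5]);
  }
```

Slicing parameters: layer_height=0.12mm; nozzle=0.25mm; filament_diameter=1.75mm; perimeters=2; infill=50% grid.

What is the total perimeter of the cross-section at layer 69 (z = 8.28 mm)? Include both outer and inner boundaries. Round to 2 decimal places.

At z = 8.28 mm: the 28×8.5 cube contributes its full rectangle (perimeter 73.00 mm); the cube at (0.5, -4) (footprint 25.5×15) is included at this height (perimeter 81.00 mm); Combining (union): the regions partially overlap (shared area 216.75 mm²), so the edge portions inside another operand are dropped and the merged outline is re-measured after clipping — boundary = 86.00 mm; (rotated 35° about Z; rotation is an isometry so areas/perimeters/island counts are preserved). Overall, the cross-section is a single solid region. Total boundary length (outer) = 86.00 mm.

86.00 mm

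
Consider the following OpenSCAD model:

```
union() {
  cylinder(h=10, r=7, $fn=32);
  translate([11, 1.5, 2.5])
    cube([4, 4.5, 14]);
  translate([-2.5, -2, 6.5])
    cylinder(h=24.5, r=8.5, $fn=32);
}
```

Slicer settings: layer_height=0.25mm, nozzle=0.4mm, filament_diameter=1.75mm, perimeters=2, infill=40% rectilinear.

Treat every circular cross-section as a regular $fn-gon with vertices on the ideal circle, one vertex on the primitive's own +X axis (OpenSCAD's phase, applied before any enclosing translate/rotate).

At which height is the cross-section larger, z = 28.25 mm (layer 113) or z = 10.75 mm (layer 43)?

Layer 113 (z = 28.25): the cylinder does not reach this height (z outside [0, 10]); the cube at (11, 1.5) is not intersected at this z (z outside [2.5, 16.5]); the r=8.5 cylinder at (-2.5, -2) gives a regular 32-gon of circumradius 8.5 (constant along its height) (area = (32/2)·8.500²·sin(360°/32) = 225.52 mm²); Merging all regions: only the r=8.5 cylinder at (-2.5, -2) is present, so the union is just that shape — area = 225.52 mm². So its area = 225.52 mm². Layer 43 (z = 10.75): the cylinder does not reach this height (z outside [0, 10]); the cube at (11, 1.5) (footprint 4×4.5) is included at this height (area 18.00 mm²); the cylinder at (-2.5, -2): section is a regular 32-gon, circumradius r=8.5 (area = (32/2)·8.500²·sin(360°/32) = 225.52 mm²); Taking the union: the 2 present regions are separate (no shared area or edge), so areas and boundary lengths simply add and each stays a separate island — area = 243.52 mm². So its area = 243.52 mm². Layer 43 is larger (243.52 vs 225.52 mm²).

layer 43 (z = 10.75 mm)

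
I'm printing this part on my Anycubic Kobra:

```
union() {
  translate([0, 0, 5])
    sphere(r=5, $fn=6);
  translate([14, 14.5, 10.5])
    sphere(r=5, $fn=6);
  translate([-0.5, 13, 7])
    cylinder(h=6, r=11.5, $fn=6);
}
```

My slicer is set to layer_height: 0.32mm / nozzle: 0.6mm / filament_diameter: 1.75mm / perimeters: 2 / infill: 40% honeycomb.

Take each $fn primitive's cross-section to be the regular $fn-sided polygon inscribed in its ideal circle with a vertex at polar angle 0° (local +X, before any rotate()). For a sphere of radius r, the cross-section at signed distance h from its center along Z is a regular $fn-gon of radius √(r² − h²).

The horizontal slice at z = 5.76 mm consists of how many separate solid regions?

2

At z = 5.76 mm: the sphere: section is a regular 6-gon, circumradius = √(r²−h²) = √(5²−0.76²) = 4.942; the r=5 sphere at (14, 14.5) contributes a regular 6-gon of circumradius √(5²−4.74²) = 1.591; the cylinder at (-0.5, 13) is absent (z outside [7, 13]); Taking the union: the 2 present regions are separate (no shared area or edge), so areas and boundary lengths simply add and each stays a separate island — 2 connected regions. The result has 2 disconnected regions.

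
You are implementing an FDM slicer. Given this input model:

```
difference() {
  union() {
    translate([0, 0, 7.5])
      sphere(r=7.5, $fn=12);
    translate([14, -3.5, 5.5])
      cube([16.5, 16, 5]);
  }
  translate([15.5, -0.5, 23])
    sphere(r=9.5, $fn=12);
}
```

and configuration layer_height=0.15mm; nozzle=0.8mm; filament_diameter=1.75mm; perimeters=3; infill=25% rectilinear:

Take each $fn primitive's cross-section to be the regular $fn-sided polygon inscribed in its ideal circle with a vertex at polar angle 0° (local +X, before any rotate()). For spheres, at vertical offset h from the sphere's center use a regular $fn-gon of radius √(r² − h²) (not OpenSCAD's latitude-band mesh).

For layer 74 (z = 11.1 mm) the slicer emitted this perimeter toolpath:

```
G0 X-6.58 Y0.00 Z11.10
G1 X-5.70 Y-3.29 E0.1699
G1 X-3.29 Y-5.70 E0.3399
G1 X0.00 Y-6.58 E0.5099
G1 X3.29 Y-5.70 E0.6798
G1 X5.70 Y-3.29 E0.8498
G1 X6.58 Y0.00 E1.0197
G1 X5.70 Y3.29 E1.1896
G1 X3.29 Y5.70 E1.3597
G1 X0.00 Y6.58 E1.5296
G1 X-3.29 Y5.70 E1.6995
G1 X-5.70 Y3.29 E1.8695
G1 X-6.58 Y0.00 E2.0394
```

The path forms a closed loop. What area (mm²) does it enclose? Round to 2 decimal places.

129.92 mm²

Apply the shoelace formula to the sequence of (X, Y) vertices; enclosed area = 129.92 mm².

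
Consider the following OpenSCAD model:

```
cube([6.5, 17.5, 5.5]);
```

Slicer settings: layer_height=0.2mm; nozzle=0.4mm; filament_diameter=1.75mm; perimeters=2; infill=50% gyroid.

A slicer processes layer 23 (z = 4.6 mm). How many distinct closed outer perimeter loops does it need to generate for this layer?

1

At z = 4.6 mm: the 6.5×17.5 cube contributes its full rectangle. The result has 1 disconnected region.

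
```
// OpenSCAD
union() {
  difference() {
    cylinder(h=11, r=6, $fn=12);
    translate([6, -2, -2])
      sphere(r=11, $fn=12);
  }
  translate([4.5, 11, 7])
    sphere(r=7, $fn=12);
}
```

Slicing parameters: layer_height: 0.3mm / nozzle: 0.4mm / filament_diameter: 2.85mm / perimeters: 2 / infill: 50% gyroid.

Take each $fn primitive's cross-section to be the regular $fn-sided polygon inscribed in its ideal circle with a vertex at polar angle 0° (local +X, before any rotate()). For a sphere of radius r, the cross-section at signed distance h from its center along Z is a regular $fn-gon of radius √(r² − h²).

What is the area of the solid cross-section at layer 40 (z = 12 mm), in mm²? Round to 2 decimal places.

At z = 12 mm: the cylinder is absent (z outside [0, 11]); the sphere at (6, -2) does not reach this height (|z−center|=14.000 > r=11); Subtracting the remaining from the first: the first operand is absent here, so nothing remains; the r=7 sphere at (4.5, 11) contributes a regular 12-gon of circumradius √(7²−5²) = 4.899 (area = (12/2)·4.899²·sin(360°/12) = 72.00 mm²); Combining (union): only the r=7 sphere at (4.5, 11) is present, so the union is just that shape — area = 72.00 mm². Overall, the cross-section is a single solid region. Net area = 72.00 mm².

72.00 mm²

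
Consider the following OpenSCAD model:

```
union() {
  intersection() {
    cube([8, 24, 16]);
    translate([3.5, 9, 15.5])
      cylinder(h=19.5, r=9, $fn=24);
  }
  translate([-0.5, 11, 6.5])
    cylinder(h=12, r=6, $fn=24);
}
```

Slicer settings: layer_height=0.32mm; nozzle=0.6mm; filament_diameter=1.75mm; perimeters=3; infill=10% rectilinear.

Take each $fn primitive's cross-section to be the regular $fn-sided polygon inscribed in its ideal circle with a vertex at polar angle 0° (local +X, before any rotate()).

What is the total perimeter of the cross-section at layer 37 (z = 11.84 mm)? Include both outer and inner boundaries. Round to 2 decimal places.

At z = 11.84 mm: the cube is present — its section is the full 8×24 rectangle (perimeter 64.00 mm); the cylinder at (3.5, 9) is not intersected at this z (z outside [15.5, 35]); After intersecting: at least one operand is absent at this height, so nothing remains; the r=6 cylinder at (-0.5, 11) gives a regular 24-gon of circumradius 6 (constant along its height) (perimeter = 2·24·6.000·sin(180°/24) = 37.59 mm); Merging all regions: only the r=6 cylinder at (-0.5, 11) is present, so the union is just that shape — boundary = 37.59 mm. Overall, the cross-section is a single solid region. Total boundary length (outer) = 37.59 mm.

37.59 mm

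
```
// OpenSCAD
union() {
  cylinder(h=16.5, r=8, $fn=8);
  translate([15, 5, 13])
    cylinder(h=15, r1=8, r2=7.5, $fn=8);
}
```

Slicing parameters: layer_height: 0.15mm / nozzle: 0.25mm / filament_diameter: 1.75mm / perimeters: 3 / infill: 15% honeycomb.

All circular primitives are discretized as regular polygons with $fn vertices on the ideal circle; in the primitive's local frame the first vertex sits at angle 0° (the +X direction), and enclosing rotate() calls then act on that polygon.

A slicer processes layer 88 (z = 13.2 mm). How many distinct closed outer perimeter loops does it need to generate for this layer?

At z = 13.2 mm: the r=8 cylinder gives a regular 8-gon of circumradius 8 (constant along its height); the cone at (15, 5) contributes a regular 8-gon of circumradius 7.993 (interpolated between r1=8 and r2=7.5 at t=0.013); Taking the union: the 2 present regions are separate (no shared area or edge), so areas and boundary lengths simply add and each stays a separate island — 2 connected regions. The result has 2 disconnected regions.

2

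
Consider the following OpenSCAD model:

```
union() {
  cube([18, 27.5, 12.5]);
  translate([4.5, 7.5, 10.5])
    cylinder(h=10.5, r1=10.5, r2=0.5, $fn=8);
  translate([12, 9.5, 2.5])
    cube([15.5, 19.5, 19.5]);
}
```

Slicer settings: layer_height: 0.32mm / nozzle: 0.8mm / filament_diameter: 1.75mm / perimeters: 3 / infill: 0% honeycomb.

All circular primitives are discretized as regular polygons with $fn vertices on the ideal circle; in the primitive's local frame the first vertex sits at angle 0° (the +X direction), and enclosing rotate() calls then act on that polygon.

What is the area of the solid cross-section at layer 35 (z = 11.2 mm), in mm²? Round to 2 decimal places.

758.76 mm²

At z = 11.2 mm: the cube is present — its section is the full 18×27.5 rectangle (area 495.00 mm²); the cone at (4.5, 7.5): at t=0.067 of its height the radius interpolates to r₁+(r₂−r₁)t = 9.833, giving a regular 8-gon of that circumradius (area = (8/2)·9.833²·sin(360°/8) = 273.49 mm²); the cube at (12, 9.5) is present — its section is the full 15.5×19.5 rectangle (area 302.25 mm²); Merging all regions: the regions partially overlap — summed areas 1070.74 mm² minus the doubly-counted overlap 311.98 mm² gives 758.76 mm² — area = 758.76 mm². Overall, the cross-section is a single solid region. Net area = 758.76 mm².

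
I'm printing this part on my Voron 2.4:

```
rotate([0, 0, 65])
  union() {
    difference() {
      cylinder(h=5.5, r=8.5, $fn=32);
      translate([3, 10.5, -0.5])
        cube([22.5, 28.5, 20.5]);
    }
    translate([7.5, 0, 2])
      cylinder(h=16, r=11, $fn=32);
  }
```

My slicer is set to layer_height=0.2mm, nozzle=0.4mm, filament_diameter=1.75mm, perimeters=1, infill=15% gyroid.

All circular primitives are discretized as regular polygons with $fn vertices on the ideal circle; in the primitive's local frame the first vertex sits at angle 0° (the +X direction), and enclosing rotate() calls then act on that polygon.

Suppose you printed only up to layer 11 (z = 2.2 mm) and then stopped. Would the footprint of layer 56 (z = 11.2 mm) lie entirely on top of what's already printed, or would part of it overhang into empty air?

entirely on top

Compare the two slices. At z = 2.2: the cylinder: section is a regular 32-gon, circumradius r=8.5 (area = (32/2)·8.500²·sin(360°/32) = 225.52 mm²); the 22.5×28.5 cube at (3, 10.5) contributes its full rectangle (area 641.25 mm²); Taking the first minus the rest: starting from the r=8.5 cylinder (225.52 mm²), the 22.5×28.5 cube at (3, 10.5) misses the remaining region (no effect) — area = 225.52 mm²; the r=11 cylinder at (7.5, 0) contributes a regular 32-gon of circumradius 11 (area = (32/2)·11.000²·sin(360°/32) = 377.69 mm²); Taking the union: the regions partially overlap — summed areas 603.22 mm² minus the doubly-counted overlap 150.81 mm² gives 452.41 mm² — area = 452.41 mm²; (rotated 65° about Z; rotation is an isometry so areas/perimeters/island counts are preserved). At z = 11.2: the cylinder does not reach this height (z outside [0, 5.5]); the cube at (3, 10.5) (footprint 22.5×28.5) is included at this height (area 641.25 mm²); After the difference (first − rest): the first operand is absent here, so nothing remains; the r=11 cylinder at (7.5, 0) gives a regular 32-gon of circumradius 11 (constant along its height) (area = (32/2)·11.000²·sin(360°/32) = 377.69 mm²); Combining (union): only the r=11 cylinder at (7.5, 0) is present, so the union is just that shape — area = 377.69 mm²; (rotated 65° about Z; rotation is an isometry so areas/perimeters/island counts are preserved). Checking containment: the cross-section at z = 11.2 is a subset of the cross-section at z = 2.2.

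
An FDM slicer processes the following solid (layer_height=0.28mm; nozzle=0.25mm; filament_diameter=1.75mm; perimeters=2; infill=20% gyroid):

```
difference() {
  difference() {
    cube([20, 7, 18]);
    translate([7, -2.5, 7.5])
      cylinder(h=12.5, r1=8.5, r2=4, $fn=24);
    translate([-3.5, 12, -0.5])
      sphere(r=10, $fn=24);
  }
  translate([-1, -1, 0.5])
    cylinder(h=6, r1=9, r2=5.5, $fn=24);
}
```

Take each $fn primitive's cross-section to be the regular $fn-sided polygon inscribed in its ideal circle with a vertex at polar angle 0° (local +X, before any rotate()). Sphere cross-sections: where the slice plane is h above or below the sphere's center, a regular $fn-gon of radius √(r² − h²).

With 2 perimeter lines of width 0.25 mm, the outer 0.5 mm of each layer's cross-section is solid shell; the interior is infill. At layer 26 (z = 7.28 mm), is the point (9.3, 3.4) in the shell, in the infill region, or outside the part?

infill

At z = 7.28 mm: the cube is present — its section is the full 20×7 rectangle; the cone at (7, -2.5) does not reach this height (z outside [7.5, 20]); the r=10 sphere at (-3.5, 12) slices to a regular 24-gon of circumradius 6.283 (√(r²−h²) with h=7.78 from center); Taking the first minus the rest: starting from the 20×7 cube, the r=10 sphere at (-3.5, 12) partially overlaps it — only the 0.02 mm² overlap (of its 122.59 mm²) is removed, clipping the outline — 1 connected region; the cone at (-1, -1) does not reach this height (z outside [0.5, 6.5]); Subtracting the remaining from the first: none of the subtracted shapes is present at this height, so the result so far is unchanged — 1 connected region. Overall, the cross-section is a single solid region. The nearest boundary edge runs (20.00, 0.00)→(0.00, 0.00); distance from the point to it = 3.40 mm. The point is inside the cross-section and 3.40 mm from the nearest boundary — more than the 0.5 mm shell width (2 × 0.25), so it's in the infill interior.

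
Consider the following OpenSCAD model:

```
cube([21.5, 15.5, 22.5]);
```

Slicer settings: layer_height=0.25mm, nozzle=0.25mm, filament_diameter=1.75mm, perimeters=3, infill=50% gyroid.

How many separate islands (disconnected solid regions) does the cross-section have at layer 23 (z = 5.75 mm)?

1

At z = 5.75 mm: the 21.5×15.5 cube contributes its full rectangle. Overall, the cross-section is a single solid region. Island count = 1.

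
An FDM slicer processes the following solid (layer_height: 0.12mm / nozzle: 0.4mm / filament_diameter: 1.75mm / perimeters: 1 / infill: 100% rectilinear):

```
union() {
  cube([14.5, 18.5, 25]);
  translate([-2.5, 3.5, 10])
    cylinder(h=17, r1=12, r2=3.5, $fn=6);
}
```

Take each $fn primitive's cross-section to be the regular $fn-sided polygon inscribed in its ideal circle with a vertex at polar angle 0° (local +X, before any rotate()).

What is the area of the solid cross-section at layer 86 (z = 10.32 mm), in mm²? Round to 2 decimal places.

537.89 mm²

At z = 10.32 mm: the cube is present — its section is the full 14.5×18.5 rectangle (area 268.25 mm²); the cone at (-2.5, 3.5) (r1=12→r2=3.5) has section circumradius 11.840 here — a regular 6-gon (area = (6/2)·11.840²·sin(360°/6) = 364.21 mm²); Merging all regions: the regions partially overlap — summed areas 632.46 mm² minus the doubly-counted overlap 94.57 mm² gives 537.89 mm² — area = 537.89 mm². Overall, the cross-section is a single solid region. Net area = 537.89 mm².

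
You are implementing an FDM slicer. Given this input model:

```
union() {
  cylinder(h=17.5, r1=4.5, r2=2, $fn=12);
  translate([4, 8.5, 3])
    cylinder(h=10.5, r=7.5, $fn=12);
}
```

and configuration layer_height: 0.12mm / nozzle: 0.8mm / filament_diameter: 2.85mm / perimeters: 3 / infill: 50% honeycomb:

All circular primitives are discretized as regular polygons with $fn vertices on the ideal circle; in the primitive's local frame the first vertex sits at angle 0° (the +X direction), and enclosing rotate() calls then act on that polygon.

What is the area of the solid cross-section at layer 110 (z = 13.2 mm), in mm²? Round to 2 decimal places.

188.32 mm²

At z = 13.2 mm: the cone contributes a regular 12-gon of circumradius 2.614 (interpolated between r1=4.5 and r2=2 at t=0.754) (area = (12/2)·2.614²·sin(360°/12) = 20.50 mm²); the r=7.5 cylinder at (4, 8.5) contributes a regular 12-gon of circumradius 7.5 (area = (12/2)·7.500²·sin(360°/12) = 168.75 mm²); Combining (union): the regions partially overlap — summed areas 189.25 mm² minus the doubly-counted overlap 0.94 mm² gives 188.32 mm² — area = 188.32 mm². Overall, the cross-section is a single solid region. Net area = 188.32 mm².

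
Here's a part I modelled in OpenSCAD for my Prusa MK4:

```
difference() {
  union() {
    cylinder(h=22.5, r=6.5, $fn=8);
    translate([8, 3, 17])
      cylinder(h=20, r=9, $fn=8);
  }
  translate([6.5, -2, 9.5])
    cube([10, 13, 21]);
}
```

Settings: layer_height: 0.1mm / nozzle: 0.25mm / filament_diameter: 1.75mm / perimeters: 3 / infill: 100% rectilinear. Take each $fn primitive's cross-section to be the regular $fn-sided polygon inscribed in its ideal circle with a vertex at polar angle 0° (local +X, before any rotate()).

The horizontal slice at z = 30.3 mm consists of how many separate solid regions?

2

At z = 30.3 mm: the cylinder is absent (z outside [0, 22.5]); the r=9 cylinder at (8, 3) gives a regular 8-gon of circumradius 9 (constant along its height); Taking the union: only the r=9 cylinder at (8, 3) is present, so the union is just that shape — 1 connected region; the cube at (6.5, -2) (footprint 10×13) is included at this height; Subtracting the remaining from the first: starting from that combined region, the 10×13 cube at (6.5, -2) partially overlaps it — only the 114.79 mm² overlap (of its 130.00 mm²) is removed, clipping the outline — 2 connected regions. The result has 2 disconnected regions.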